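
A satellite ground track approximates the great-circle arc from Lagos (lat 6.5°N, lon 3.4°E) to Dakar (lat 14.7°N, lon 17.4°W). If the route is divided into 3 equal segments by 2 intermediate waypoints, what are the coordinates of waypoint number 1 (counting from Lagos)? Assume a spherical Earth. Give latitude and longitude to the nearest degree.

Write both endpoints as unit vectors p₁, p₂ with components (cos φ cos λ, cos φ sin λ, sin φ).
The central angle between the endpoints is δ = arccos(p₁·p₂) ≈ 0.384 rad (22.0°).
Interpolate at f = 1/3 with slerp weights a = sin((1−f)δ)/sin δ ≈ 0.676, b = sin(fδ)/sin δ ≈ 0.341.
p = a·p₁ + b·p₂ ≈ (0.985, -0.059, 0.163); φ = arcsin(p_z) ≈ 9.38°, λ = atan2(p_y, p_x) ≈ -3.41°.

≈ lat 9°N, lon 3°W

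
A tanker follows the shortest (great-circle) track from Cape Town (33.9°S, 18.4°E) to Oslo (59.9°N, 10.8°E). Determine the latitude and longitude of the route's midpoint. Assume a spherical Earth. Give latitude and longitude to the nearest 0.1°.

≈ 13.0°N, 15.5°E

Write both endpoints as unit vectors p₁, p₂ with components (cos φ cos λ, cos φ sin λ, sin φ).
The central angle between the endpoints is δ = arccos(p₁·p₂) ≈ 1.641 rad (94.0°).
Interpolate at f = 1/2 with slerp weights a = sin((1−f)δ)/sin δ ≈ 0.733, b = sin(fδ)/sin δ ≈ 0.733.
p = a·p₁ + b·p₂ ≈ (0.939, 0.261, 0.225); φ = arcsin(p_z) ≈ 13.03°, λ = atan2(p_y, p_x) ≈ 15.54°.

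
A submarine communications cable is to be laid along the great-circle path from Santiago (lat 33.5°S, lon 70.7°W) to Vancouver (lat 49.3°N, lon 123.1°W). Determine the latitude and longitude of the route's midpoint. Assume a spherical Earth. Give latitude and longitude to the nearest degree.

≈ lat 9°N, lon 93°W

The haversine formula gives a central angle δ ≈ 1.658 rad (95.0°) between the endpoints.
Interpolate at f = 1/2 with slerp weights a = sin((1−f)δ)/sin δ ≈ 0.740, b = sin(fδ)/sin δ ≈ 0.740.
p = a·p₁ + b·p₂ ≈ (-0.060, -0.986, 0.153); φ = arcsin(p_z) ≈ 8.78°, λ = atan2(p_y, p_x) ≈ -93.46°.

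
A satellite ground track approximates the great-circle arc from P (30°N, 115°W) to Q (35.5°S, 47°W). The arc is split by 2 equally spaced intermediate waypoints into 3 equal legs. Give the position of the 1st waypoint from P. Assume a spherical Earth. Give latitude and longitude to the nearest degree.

Convert each endpoint to a unit vector on the sphere (x = cos φ cos λ, y = cos φ sin λ, z = sin φ).
The central angle between the endpoints is δ = arccos(p₁·p₂) ≈ 1.597 rad (91.5°).
Interpolate at f = 1/3 with slerp weights a = sin((1−f)δ)/sin δ ≈ 0.875, b = sin(fδ)/sin δ ≈ 0.508.
p = a·p₁ + b·p₂ ≈ (-0.038, -0.989, 0.143); φ = arcsin(p_z) ≈ 8.20°, λ = atan2(p_y, p_x) ≈ -92.22°.

≈ (8°N, 92°W)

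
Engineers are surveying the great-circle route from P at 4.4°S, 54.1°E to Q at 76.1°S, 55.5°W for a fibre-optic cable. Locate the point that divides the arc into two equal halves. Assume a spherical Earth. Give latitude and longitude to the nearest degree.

Convert each endpoint to a unit vector on the sphere (x = cos φ cos λ, y = cos φ sin λ, z = sin φ).
The central angle between the endpoints is δ = arccos(p₁·p₂) ≈ 1.577 rad (90.3°).
Interpolate at f = 1/2 with slerp weights a = sin((1−f)δ)/sin δ ≈ 0.709, b = sin(fδ)/sin δ ≈ 0.709.
p = a·p₁ + b·p₂ ≈ (0.511, 0.432, -0.743); φ = arcsin(p_z) ≈ -47.97°, λ = atan2(p_y, p_x) ≈ 40.23°.

≈ 48°S, 40°E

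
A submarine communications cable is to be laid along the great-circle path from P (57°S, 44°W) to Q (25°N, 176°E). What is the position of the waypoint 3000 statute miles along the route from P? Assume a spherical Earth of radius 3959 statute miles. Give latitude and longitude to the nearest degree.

Write both endpoints as unit vectors p₁, p₂ with components (cos φ cos λ, cos φ sin λ, sin φ).
The central angle between the endpoints is δ = arccos(p₁·p₂) ≈ 2.393 rad (137.1°). The total great-circle distance is δ·R ≈ 2.393 × 3959 ≈ 9473 mi, so the target fraction is f = 3000/9473 ≈ 0.317.
Interpolate at f ≈ 0.317 with slerp weights a = sin((1−f)δ)/sin δ ≈ 1.466, b = sin(fδ)/sin δ ≈ 1.010.
p = a·p₁ + b·p₂ ≈ (-0.339, -0.491, -0.803); φ = arcsin(p_z) ≈ -53.40°, λ = atan2(p_y, p_x) ≈ -124.59°.

≈ (53°S, 125°W)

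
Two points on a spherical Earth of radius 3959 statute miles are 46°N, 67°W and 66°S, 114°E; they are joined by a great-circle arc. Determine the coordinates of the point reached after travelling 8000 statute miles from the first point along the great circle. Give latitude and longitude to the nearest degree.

Write both endpoints as unit vectors p₁, p₂ with components (cos φ cos λ, cos φ sin λ, sin φ).
The central angle between the endpoints is δ = arccos(p₁·p₂) ≈ 2.792 rad (160.0°). The total great-circle distance is δ·R ≈ 2.792 × 3959 ≈ 11055 mi, so the target fraction is f = 8000/11055 ≈ 0.724.
Interpolate at f ≈ 0.724 with slerp weights a = sin((1−f)δ)/sin δ ≈ 2.038, b = sin(fδ)/sin δ ≈ 2.632.
p = a·p₁ + b·p₂ ≈ (0.118, -0.325, -0.938); φ = arcsin(p_z) ≈ -69.76°, λ = atan2(p_y, p_x) ≈ -70.10°.

≈ 70°S, 70°W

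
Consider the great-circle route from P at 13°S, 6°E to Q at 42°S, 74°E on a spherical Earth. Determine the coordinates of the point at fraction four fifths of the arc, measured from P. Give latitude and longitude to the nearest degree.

Write both endpoints as unit vectors p₁, p₂ with components (cos φ cos λ, cos φ sin λ, sin φ).
The central angle between the endpoints is δ = arccos(p₁·p₂) ≈ 1.135 rad (65.1°).
Interpolate at f = 4/5 with slerp weights a = sin((1−f)δ)/sin δ ≈ 0.248, b = sin(fδ)/sin δ ≈ 0.870.
p = a·p₁ + b·p₂ ≈ (0.419, 0.646, -0.638); φ = arcsin(p_z) ≈ -39.62°, λ = atan2(p_y, p_x) ≈ 57.07°.

≈ 40°S, 57°E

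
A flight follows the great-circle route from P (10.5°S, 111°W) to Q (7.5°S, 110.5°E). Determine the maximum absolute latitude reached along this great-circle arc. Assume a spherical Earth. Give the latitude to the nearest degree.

≈ 24°S

The great circle lies in the plane with unit normal n̂ = (p₁ × p₂)/|p₁ × p₂|.
Here n̂_z ≈ -0.913; the vertex latitude is φ_max = arccos|n̂_z| ≈ 24.1°.
Check via Clairaut: cos φ_max = |cos φ₁| · sin C = cos(10.5°)·sin(111.9°) ≈ 0.913, again giving ≈ 24.1°.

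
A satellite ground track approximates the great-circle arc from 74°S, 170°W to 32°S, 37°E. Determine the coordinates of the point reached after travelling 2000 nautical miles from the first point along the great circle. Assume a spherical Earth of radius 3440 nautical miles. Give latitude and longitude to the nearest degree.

≈ 70°S, 51°E

From cos δ = sin φ₁ sin φ₂ + cos φ₁ cos φ₂ cos Δλ, the central angle is δ ≈ 1.265 rad (72.5°). The total great-circle distance is δ·R ≈ 1.265 × 3440 ≈ 4351 nmi, so the target fraction is f = 2000/4351 ≈ 0.460.
Interpolate at f ≈ 0.460 with slerp weights a = sin((1−f)δ)/sin δ ≈ 0.662, b = sin(fδ)/sin δ ≈ 0.576.
p = a·p₁ + b·p₂ ≈ (0.210, 0.262, -0.942); φ = arcsin(p_z) ≈ -70.36°, λ = atan2(p_y, p_x) ≈ 51.27°.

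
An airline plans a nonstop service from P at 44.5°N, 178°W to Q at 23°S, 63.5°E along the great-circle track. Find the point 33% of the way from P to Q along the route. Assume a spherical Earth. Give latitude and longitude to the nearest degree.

≈ 33°N, 130°E

From cos δ = sin φ₁ sin φ₂ + cos φ₁ cos φ₂ cos Δλ, the central angle is δ ≈ 2.198 rad (126.0°).
Interpolate at f = 0.33 with slerp weights a = sin((1−f)δ)/sin δ ≈ 1.229, b = sin(fδ)/sin δ ≈ 0.820.
p = a·p₁ + b·p₂ ≈ (-0.540, 0.645, 0.541); φ = arcsin(p_z) ≈ 32.78°, λ = atan2(p_y, p_x) ≈ 129.94°.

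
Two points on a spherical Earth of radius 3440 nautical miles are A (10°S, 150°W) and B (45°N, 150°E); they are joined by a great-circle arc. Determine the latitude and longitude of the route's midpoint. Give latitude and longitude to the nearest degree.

Write both endpoints as unit vectors p₁, p₂ with components (cos φ cos λ, cos φ sin λ, sin φ).
The central angle between the endpoints is δ = arccos(p₁·p₂) ≈ 1.343 rad (77.0°).
Interpolate at f = 1/2 with slerp weights a = sin((1−f)δ)/sin δ ≈ 0.639, b = sin(fδ)/sin δ ≈ 0.639.
p = a·p₁ + b·p₂ ≈ (-0.936, -0.089, 0.341); φ = arcsin(p_z) ≈ 19.92°, λ = atan2(p_y, p_x) ≈ -174.59°.

≈ (20°N, 175°W)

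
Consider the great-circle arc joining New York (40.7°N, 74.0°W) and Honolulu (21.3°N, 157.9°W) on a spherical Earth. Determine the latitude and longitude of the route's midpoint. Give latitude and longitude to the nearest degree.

≈ 39°N, 121°W

Write both endpoints as unit vectors p₁, p₂ with components (cos φ cos λ, cos φ sin λ, sin φ).
The central angle between the endpoints is δ = arccos(p₁·p₂) ≈ 1.254 rad (71.8°).
Interpolate at f = 1/2 with slerp weights a = sin((1−f)δ)/sin δ ≈ 0.617, b = sin(fδ)/sin δ ≈ 0.617.
p = a·p₁ + b·p₂ ≈ (-0.404, -0.666, 0.627); φ = arcsin(p_z) ≈ 38.82°, λ = atan2(p_y, p_x) ≈ -121.22°.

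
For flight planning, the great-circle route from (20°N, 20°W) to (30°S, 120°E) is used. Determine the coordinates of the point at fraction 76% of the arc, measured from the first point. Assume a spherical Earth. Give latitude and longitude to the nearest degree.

≈ (28°S, 81°E)

The haversine formula gives a central angle δ ≈ 2.489 rad (142.6°) between the endpoints.
Interpolate at f = 0.76 with slerp weights a = sin((1−f)δ)/sin δ ≈ 0.926, b = sin(fδ)/sin δ ≈ 1.562.
p = a·p₁ + b·p₂ ≈ (0.141, 0.874, -0.465); φ = arcsin(p_z) ≈ -27.68°, λ = atan2(p_y, p_x) ≈ 80.83°.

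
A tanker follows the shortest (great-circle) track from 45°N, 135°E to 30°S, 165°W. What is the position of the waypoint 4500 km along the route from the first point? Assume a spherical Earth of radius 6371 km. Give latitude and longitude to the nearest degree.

≈ 14°N, 165°E

The haversine formula gives a central angle δ ≈ 1.618 rad (92.7°) between the endpoints. The total great-circle distance is δ·R ≈ 1.618 × 6371 ≈ 10309 km, so the target fraction is f = 4500/10309 ≈ 0.436.
Interpolate at f ≈ 0.436 with slerp weights a = sin((1−f)δ)/sin δ ≈ 0.792, b = sin(fδ)/sin δ ≈ 0.650.
p = a·p₁ + b·p₂ ≈ (-0.939, 0.250, 0.235); φ = arcsin(p_z) ≈ 13.58°, λ = atan2(p_y, p_x) ≈ 165.09°.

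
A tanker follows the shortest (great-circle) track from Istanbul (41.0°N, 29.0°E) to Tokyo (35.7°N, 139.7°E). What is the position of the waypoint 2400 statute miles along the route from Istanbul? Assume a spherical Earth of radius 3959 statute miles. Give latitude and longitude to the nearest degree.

Convert each endpoint to a unit vector on the sphere (x = cos φ cos λ, y = cos φ sin λ, z = sin φ).
The central angle between the endpoints is δ = arccos(p₁·p₂) ≈ 1.404 rad (80.4°). The total great-circle distance is δ·R ≈ 1.404 × 3959 ≈ 5558 mi, so the target fraction is f = 2400/5558 ≈ 0.432.
Interpolate at f ≈ 0.432 with slerp weights a = sin((1−f)δ)/sin δ ≈ 0.726, b = sin(fδ)/sin δ ≈ 0.578.
p = a·p₁ + b·p₂ ≈ (0.121, 0.569, 0.813); φ = arcsin(p_z) ≈ 54.42°, λ = atan2(p_y, p_x) ≈ 77.97°.

≈ (54°N, 78°E)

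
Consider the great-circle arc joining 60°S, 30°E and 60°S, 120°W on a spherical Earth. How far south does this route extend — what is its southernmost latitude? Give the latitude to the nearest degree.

The great circle lies in the plane with unit normal n̂ = (p₁ × p₂)/|p₁ × p₂|.
Here n̂_z ≈ -0.148; the vertex latitude is φ_max = arccos|n̂_z| ≈ 81.5°.
Check via Clairaut: cos φ_max = |cos φ₁| · sin C = cos(60.0°)·sin(162.8°) ≈ 0.148, again giving ≈ 81.5°.

≈ 82°S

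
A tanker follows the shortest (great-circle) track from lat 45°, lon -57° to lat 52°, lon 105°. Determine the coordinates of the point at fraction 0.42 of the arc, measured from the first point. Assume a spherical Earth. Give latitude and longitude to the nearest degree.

≈ lat 77°, lon -28°

Write both endpoints as unit vectors p₁, p₂ with components (cos φ cos λ, cos φ sin λ, sin φ).
The central angle between the endpoints is δ = arccos(p₁·p₂) ≈ 1.427 rad (81.8°).
Interpolate at f = 0.42 with slerp weights a = sin((1−f)δ)/sin δ ≈ 0.744, b = sin(fδ)/sin δ ≈ 0.570.
p = a·p₁ + b·p₂ ≈ (0.196, -0.102, 0.975); φ = arcsin(p_z) ≈ 77.24°, λ = atan2(p_y, p_x) ≈ -27.59°.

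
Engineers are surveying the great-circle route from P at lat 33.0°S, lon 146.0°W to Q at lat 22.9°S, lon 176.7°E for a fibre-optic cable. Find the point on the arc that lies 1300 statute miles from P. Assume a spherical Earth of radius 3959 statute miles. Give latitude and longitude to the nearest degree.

Convert each endpoint to a unit vector on the sphere (x = cos φ cos λ, y = cos φ sin λ, z = sin φ).
The central angle between the endpoints is δ = arccos(p₁·p₂) ≈ 0.598 rad (34.3°). The total great-circle distance is δ·R ≈ 0.598 × 3959 ≈ 2367 mi, so the target fraction is f = 1300/2367 ≈ 0.549.
Interpolate at f ≈ 0.549 with slerp weights a = sin((1−f)δ)/sin δ ≈ 0.473, b = sin(fδ)/sin δ ≈ 0.573.
p = a·p₁ + b·p₂ ≈ (-0.856, -0.191, -0.481); φ = arcsin(p_z) ≈ -28.72°, λ = atan2(p_y, p_x) ≈ -167.39°.

≈ lat 29°S, lon 167°W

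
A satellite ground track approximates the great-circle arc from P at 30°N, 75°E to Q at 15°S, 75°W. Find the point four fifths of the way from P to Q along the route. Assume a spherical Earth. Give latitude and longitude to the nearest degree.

The haversine formula gives a central angle δ ≈ 2.594 rad (148.6°) between the endpoints.
Interpolate at f = 4/5 with slerp weights a = sin((1−f)δ)/sin δ ≈ 0.953, b = sin(fδ)/sin δ ≈ 1.682.
p = a·p₁ + b·p₂ ≈ (0.634, -0.772, 0.041); φ = arcsin(p_z) ≈ 2.35°, λ = atan2(p_y, p_x) ≈ -50.62°.

≈ 2°N, 51°W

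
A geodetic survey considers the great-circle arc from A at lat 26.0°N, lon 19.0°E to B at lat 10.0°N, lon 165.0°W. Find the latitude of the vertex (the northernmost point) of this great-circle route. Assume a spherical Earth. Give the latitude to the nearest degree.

≈ 84°N

The great circle lies in the plane with unit normal n̂ = (p₁ × p₂)/|p₁ × p₂|.
Here n̂_z ≈ +0.105; the vertex latitude is φ_max = arccos|n̂_z| ≈ 84.0°.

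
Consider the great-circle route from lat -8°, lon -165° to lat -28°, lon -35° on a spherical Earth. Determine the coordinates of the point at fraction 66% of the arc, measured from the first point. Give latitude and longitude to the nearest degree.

≈ lat -39°, lon -83°

The haversine formula gives a central angle δ ≈ 2.091 rad (119.8°) between the endpoints.
Interpolate at f = 0.66 with slerp weights a = sin((1−f)δ)/sin δ ≈ 0.752, b = sin(fδ)/sin δ ≈ 1.131.
p = a·p₁ + b·p₂ ≈ (0.099, -0.766, -0.636); φ = arcsin(p_z) ≈ -39.47°, λ = atan2(p_y, p_x) ≈ -82.62°.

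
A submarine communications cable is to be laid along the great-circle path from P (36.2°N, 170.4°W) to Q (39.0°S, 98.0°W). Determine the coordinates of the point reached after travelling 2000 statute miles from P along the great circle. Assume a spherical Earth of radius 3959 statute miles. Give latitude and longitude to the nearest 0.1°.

Convert each endpoint to a unit vector on the sphere (x = cos φ cos λ, y = cos φ sin λ, z = sin φ).
The central angle between the endpoints is δ = arccos(p₁·p₂) ≈ 1.754 rad (100.5°). The total great-circle distance is δ·R ≈ 1.754 × 3959 ≈ 6944 mi, so the target fraction is f = 2000/6944 ≈ 0.288.
Interpolate at f ≈ 0.288 with slerp weights a = sin((1−f)δ)/sin δ ≈ 0.965, b = sin(fδ)/sin δ ≈ 0.492.
p = a·p₁ + b·p₂ ≈ (-0.821, -0.509, 0.260); φ = arcsin(p_z) ≈ 15.07°, λ = atan2(p_y, p_x) ≈ -148.22°.

≈ (15.1°N, 148.2°W)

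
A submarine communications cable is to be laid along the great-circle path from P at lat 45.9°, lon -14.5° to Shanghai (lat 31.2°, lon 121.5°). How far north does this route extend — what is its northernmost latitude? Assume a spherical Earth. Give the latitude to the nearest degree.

The great circle lies in the plane with unit normal n̂ = (p₁ × p₂)/|p₁ × p₂|.
Here n̂_z ≈ +0.414; the vertex latitude is φ_max = arccos|n̂_z| ≈ 65.5°.
Check via Clairaut: cos φ_max = |cos φ₁| · sin C = cos(45.9°)·sin(36.5°) ≈ 0.414, again giving ≈ 65.5°.

≈ 66°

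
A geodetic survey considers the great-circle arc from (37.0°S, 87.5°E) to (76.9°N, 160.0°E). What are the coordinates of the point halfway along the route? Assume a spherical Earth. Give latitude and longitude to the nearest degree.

≈ (23°N, 102°E)

Write both endpoints as unit vectors p₁, p₂ with components (cos φ cos λ, cos φ sin λ, sin φ).
The central angle between the endpoints is δ = arccos(p₁·p₂) ≈ 2.131 rad (122.1°).
Interpolate at f = 1/2 with slerp weights a = sin((1−f)δ)/sin δ ≈ 1.033, b = sin(fδ)/sin δ ≈ 1.033.
p = a·p₁ + b·p₂ ≈ (-0.184, 0.905, 0.385); φ = arcsin(p_z) ≈ 22.62°, λ = atan2(p_y, p_x) ≈ 101.50°.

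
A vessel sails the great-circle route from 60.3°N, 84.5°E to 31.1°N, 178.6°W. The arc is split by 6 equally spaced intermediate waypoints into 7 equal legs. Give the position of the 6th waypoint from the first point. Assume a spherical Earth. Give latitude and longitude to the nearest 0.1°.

≈ 39.0°N, 174.9°E

Convert each endpoint to a unit vector on the sphere (x = cos φ cos λ, y = cos φ sin λ, z = sin φ).
The central angle between the endpoints is δ = arccos(p₁·p₂) ≈ 1.162 rad (66.6°).
Interpolate at f = 6/7 with slerp weights a = sin((1−f)δ)/sin δ ≈ 0.180, b = sin(fδ)/sin δ ≈ 0.915.
p = a·p₁ + b·p₂ ≈ (-0.774, 0.070, 0.629); φ = arcsin(p_z) ≈ 38.97°, λ = atan2(p_y, p_x) ≈ 174.86°.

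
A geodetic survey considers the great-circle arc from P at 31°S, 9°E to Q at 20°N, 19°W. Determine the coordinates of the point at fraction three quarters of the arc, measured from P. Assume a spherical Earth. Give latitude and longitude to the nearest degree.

Write both endpoints as unit vectors p₁, p₂ with components (cos φ cos λ, cos φ sin λ, sin φ).
The central angle between the endpoints is δ = arccos(p₁·p₂) ≈ 1.006 rad (57.7°).
Interpolate at f = 3/4 with slerp weights a = sin((1−f)δ)/sin δ ≈ 0.295, b = sin(fδ)/sin δ ≈ 0.811.
p = a·p₁ + b·p₂ ≈ (0.970, -0.209, 0.126); φ = arcsin(p_z) ≈ 7.21°, λ = atan2(p_y, p_x) ≈ -12.14°.

≈ 7°N, 12°W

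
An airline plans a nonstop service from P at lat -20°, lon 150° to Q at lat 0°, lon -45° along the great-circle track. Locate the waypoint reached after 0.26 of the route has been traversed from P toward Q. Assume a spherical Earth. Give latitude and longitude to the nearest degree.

≈ lat -48°, lon -174°

The haversine formula gives a central angle δ ≈ 2.709 rad (155.2°) between the endpoints.
Interpolate at f = 0.26 with slerp weights a = sin((1−f)δ)/sin δ ≈ 2.162, b = sin(fδ)/sin δ ≈ 1.543.
p = a·p₁ + b·p₂ ≈ (-0.669, -0.075, -0.740); φ = arcsin(p_z) ≈ -47.70°, λ = atan2(p_y, p_x) ≈ -173.61°.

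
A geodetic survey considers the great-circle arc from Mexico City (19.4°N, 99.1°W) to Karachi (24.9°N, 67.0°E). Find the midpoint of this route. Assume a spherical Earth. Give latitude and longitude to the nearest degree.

≈ (73°N, 25°W)

Write both endpoints as unit vectors p₁, p₂ with components (cos φ cos λ, cos φ sin λ, sin φ).
The central angle between the endpoints is δ = arccos(p₁·p₂) ≈ 2.333 rad (133.7°).
Interpolate at f = 1/2 with slerp weights a = sin((1−f)δ)/sin δ ≈ 1.271, b = sin(fδ)/sin δ ≈ 1.271.
p = a·p₁ + b·p₂ ≈ (0.261, -0.123, 0.958); φ = arcsin(p_z) ≈ 73.25°, λ = atan2(p_y, p_x) ≈ -25.16°.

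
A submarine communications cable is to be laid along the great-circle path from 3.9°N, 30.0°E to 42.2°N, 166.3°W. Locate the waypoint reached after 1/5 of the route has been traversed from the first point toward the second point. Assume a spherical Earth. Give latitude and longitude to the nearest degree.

From cos δ = sin φ₁ sin φ₂ + cos φ₁ cos φ₂ cos Δλ, the central angle is δ ≈ 2.297 rad (131.6°).
Interpolate at f = 1/5 with slerp weights a = sin((1−f)δ)/sin δ ≈ 1.290, b = sin(fδ)/sin δ ≈ 0.593.
p = a·p₁ + b·p₂ ≈ (0.688, 0.539, 0.486); φ = arcsin(p_z) ≈ 29.07°, λ = atan2(p_y, p_x) ≈ 38.10°.

≈ 29°N, 38°E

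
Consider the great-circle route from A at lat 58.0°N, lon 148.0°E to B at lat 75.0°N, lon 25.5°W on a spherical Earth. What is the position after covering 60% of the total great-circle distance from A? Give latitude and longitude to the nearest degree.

Convert each endpoint to a unit vector on the sphere (x = cos φ cos λ, y = cos φ sin λ, z = sin φ).
The central angle between the endpoints is δ = arccos(p₁·p₂) ≈ 0.819 rad (46.9°).
Interpolate at f = 0.60 with slerp weights a = sin((1−f)δ)/sin δ ≈ 0.441, b = sin(fδ)/sin δ ≈ 0.646.
p = a·p₁ + b·p₂ ≈ (-0.047, 0.052, 0.998); φ = arcsin(p_z) ≈ 85.99°, λ = atan2(p_y, p_x) ≈ 132.30°.

≈ lat 86°N, lon 132°E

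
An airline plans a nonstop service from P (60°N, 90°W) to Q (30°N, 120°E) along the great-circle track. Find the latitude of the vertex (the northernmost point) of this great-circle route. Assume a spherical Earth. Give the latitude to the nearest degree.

The great circle lies in the plane with unit normal n̂ = (p₁ × p₂)/|p₁ × p₂|.
Here n̂_z ≈ -0.217; the vertex latitude is φ_max = arccos|n̂_z| ≈ 77.5°.

≈ 77°N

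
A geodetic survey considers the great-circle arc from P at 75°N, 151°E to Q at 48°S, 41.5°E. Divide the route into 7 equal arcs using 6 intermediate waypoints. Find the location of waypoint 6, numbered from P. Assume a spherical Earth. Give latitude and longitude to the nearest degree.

≈ 29°S, 50°E

The haversine formula gives a central angle δ ≈ 2.459 rad (140.9°) between the endpoints.
Interpolate at f = 6/7 with slerp weights a = sin((1−f)δ)/sin δ ≈ 0.545, b = sin(fδ)/sin δ ≈ 1.362.
p = a·p₁ + b·p₂ ≈ (0.559, 0.672, -0.485); φ = arcsin(p_z) ≈ -29.04°, λ = atan2(p_y, p_x) ≈ 50.25°.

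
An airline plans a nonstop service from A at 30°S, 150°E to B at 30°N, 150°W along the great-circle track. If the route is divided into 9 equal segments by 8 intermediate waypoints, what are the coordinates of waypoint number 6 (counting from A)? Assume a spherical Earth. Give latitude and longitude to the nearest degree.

≈ 10°N, 171°W

Write both endpoints as unit vectors p₁, p₂ with components (cos φ cos λ, cos φ sin λ, sin φ).
The central angle between the endpoints is δ = arccos(p₁·p₂) ≈ 1.445 rad (82.8°).
Interpolate at f = 6/9 with slerp weights a = sin((1−f)δ)/sin δ ≈ 0.467, b = sin(fδ)/sin δ ≈ 0.828.
p = a·p₁ + b·p₂ ≈ (-0.971, -0.156, 0.180); φ = arcsin(p_z) ≈ 10.39°, λ = atan2(p_y, p_x) ≈ -170.86°.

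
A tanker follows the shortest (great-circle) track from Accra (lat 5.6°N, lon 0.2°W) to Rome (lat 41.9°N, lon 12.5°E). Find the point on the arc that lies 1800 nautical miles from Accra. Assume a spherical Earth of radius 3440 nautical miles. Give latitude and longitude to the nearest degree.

Convert each endpoint to a unit vector on the sphere (x = cos φ cos λ, y = cos φ sin λ, z = sin φ).
The central angle between the endpoints is δ = arccos(p₁·p₂) ≈ 0.664 rad (38.0°). The total great-circle distance is δ·R ≈ 0.664 × 3440 ≈ 2283 nmi, so the target fraction is f = 1800/2283 ≈ 0.789.
Interpolate at f ≈ 0.789 with slerp weights a = sin((1−f)δ)/sin δ ≈ 0.227, b = sin(fδ)/sin δ ≈ 0.811.
p = a·p₁ + b·p₂ ≈ (0.816, 0.130, 0.564); φ = arcsin(p_z) ≈ 34.33°, λ = atan2(p_y, p_x) ≈ 9.05°.

≈ lat 34°N, lon 9°E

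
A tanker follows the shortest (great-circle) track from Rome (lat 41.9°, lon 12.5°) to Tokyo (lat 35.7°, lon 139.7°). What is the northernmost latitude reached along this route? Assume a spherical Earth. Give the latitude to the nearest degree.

The great circle lies in the plane with unit normal n̂ = (p₁ × p₂)/|p₁ × p₂|.
Here n̂_z ≈ +0.482; the vertex latitude is φ_max = arccos|n̂_z| ≈ 61.2°.
Check via Clairaut: cos φ_max = |cos φ₁| · sin C = cos(41.9°)·sin(40.3°) ≈ 0.482, again giving ≈ 61.2°.

≈ 61°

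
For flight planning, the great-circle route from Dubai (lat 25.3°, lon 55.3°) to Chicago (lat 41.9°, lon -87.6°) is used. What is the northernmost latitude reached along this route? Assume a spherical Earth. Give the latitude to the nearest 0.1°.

The great circle lies in the plane with unit normal n̂ = (p₁ × p₂)/|p₁ × p₂|.
Here n̂_z ≈ -0.419; the vertex latitude is φ_max = arccos|n̂_z| ≈ 65.2°.

≈ 65.2°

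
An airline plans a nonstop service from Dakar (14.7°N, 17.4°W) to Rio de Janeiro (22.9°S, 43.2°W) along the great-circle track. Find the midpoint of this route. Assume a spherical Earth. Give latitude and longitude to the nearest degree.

≈ (4°S, 30°W)

Write both endpoints as unit vectors p₁, p₂ with components (cos φ cos λ, cos φ sin λ, sin φ).
The central angle between the endpoints is δ = arccos(p₁·p₂) ≈ 0.791 rad (45.3°).
Interpolate at f = 1/2 with slerp weights a = sin((1−f)δ)/sin δ ≈ 0.542, b = sin(fδ)/sin δ ≈ 0.542.
p = a·p₁ + b·p₂ ≈ (0.864, -0.498, -0.073); φ = arcsin(p_z) ≈ -4.21°, λ = atan2(p_y, p_x) ≈ -29.98°.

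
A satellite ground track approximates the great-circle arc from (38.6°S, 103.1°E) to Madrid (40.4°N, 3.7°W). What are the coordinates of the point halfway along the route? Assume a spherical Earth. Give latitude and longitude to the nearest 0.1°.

≈ (1.5°N, 50.7°E)

From cos δ = sin φ₁ sin φ₂ + cos φ₁ cos φ₂ cos Δλ, the central angle is δ ≈ 2.185 rad (125.2°).
Interpolate at f = 1/2 with slerp weights a = sin((1−f)δ)/sin δ ≈ 1.086, b = sin(fδ)/sin δ ≈ 1.086.
p = a·p₁ + b·p₂ ≈ (0.633, 0.774, 0.026); φ = arcsin(p_z) ≈ 1.51°, λ = atan2(p_y, p_x) ≈ 50.70°.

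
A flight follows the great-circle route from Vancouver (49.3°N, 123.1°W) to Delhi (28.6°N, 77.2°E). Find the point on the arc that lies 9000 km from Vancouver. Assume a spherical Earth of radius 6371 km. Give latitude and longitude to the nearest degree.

Write both endpoints as unit vectors p₁, p₂ with components (cos φ cos λ, cos φ sin λ, sin φ).
The central angle between the endpoints is δ = arccos(p₁·p₂) ≈ 1.746 rad (100.0°). The total great-circle distance is δ·R ≈ 1.746 × 6371 ≈ 11122 km, so the target fraction is f = 9000/11122 ≈ 0.809.
Interpolate at f ≈ 0.809 with slerp weights a = sin((1−f)δ)/sin δ ≈ 0.332, b = sin(fδ)/sin δ ≈ 1.003.
p = a·p₁ + b·p₂ ≈ (0.077, 0.677, 0.732); φ = arcsin(p_z) ≈ 47.04°, λ = atan2(p_y, p_x) ≈ 83.53°.

≈ (47°N, 84°E)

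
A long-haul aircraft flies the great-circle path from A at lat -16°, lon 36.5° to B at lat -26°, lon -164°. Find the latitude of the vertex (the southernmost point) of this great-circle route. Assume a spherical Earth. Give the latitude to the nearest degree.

The great circle lies in the plane with unit normal n̂ = (p₁ × p₂)/|p₁ × p₂|.
Here n̂_z ≈ +0.417; the vertex latitude is φ_max = arccos|n̂_z| ≈ 65.3°.
Check via Clairaut: cos φ_max = |cos φ₁| · sin C = cos(16.0°)·sin(154.3°) ≈ 0.417, again giving ≈ 65.3°.

≈ -65°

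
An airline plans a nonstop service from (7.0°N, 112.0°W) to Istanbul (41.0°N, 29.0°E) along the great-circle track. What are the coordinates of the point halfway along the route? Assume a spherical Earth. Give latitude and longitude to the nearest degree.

≈ (51°N, 63°W)

The haversine formula gives a central angle δ ≈ 2.097 rad (120.1°) between the endpoints.
Interpolate at f = 1/2 with slerp weights a = sin((1−f)δ)/sin δ ≈ 1.002, b = sin(fδ)/sin δ ≈ 1.002.
p = a·p₁ + b·p₂ ≈ (0.289, -0.556, 0.780); φ = arcsin(p_z) ≈ 51.23°, λ = atan2(p_y, p_x) ≈ -62.53°.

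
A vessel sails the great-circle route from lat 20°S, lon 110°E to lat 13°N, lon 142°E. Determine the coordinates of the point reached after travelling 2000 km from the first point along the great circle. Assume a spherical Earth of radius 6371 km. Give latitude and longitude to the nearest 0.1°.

The haversine formula gives a central angle δ ≈ 0.796 rad (45.6°) between the endpoints. The total great-circle distance is δ·R ≈ 0.796 × 6371 ≈ 5072 km, so the target fraction is f = 2000/5072 ≈ 0.394.
Interpolate at f ≈ 0.394 with slerp weights a = sin((1−f)δ)/sin δ ≈ 0.649, b = sin(fδ)/sin δ ≈ 0.432.
p = a·p₁ + b·p₂ ≈ (-0.540, 0.832, -0.125); φ = arcsin(p_z) ≈ -7.16°, λ = atan2(p_y, p_x) ≈ 123.00°.

≈ lat 7.2°S, lon 123.0°E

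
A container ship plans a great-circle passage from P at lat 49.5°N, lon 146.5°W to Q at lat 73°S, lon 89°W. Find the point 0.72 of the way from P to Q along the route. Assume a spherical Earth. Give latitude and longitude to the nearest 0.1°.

≈ lat 40.6°S, lon 121.9°W

Write both endpoints as unit vectors p₁, p₂ with components (cos φ cos λ, cos φ sin λ, sin φ).
The central angle between the endpoints is δ = arccos(p₁·p₂) ≈ 2.246 rad (128.7°).
Interpolate at f = 0.72 with slerp weights a = sin((1−f)δ)/sin δ ≈ 0.754, b = sin(fδ)/sin δ ≈ 1.280.
p = a·p₁ + b·p₂ ≈ (-0.402, -0.644, -0.651); φ = arcsin(p_z) ≈ -40.60°, λ = atan2(p_y, p_x) ≈ -121.94°.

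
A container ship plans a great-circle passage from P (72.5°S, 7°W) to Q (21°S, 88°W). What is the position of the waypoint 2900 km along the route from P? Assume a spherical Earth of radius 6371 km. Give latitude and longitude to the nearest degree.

Convert each endpoint to a unit vector on the sphere (x = cos φ cos λ, y = cos φ sin λ, z = sin φ).
The central angle between the endpoints is δ = arccos(p₁·p₂) ≈ 1.175 rad (67.3°). The total great-circle distance is δ·R ≈ 1.175 × 6371 ≈ 7485 km, so the target fraction is f = 2900/7485 ≈ 0.387.
Interpolate at f ≈ 0.387 with slerp weights a = sin((1−f)δ)/sin δ ≈ 0.714, b = sin(fδ)/sin δ ≈ 0.476.
p = a·p₁ + b·p₂ ≈ (0.229, -0.471, -0.852); φ = arcsin(p_z) ≈ -58.44°, λ = atan2(p_y, p_x) ≈ -64.08°.

≈ (58°S, 64°W)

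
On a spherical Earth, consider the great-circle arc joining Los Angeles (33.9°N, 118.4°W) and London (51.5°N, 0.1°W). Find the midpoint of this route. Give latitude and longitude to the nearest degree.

Write both endpoints as unit vectors p₁, p₂ with components (cos φ cos λ, cos φ sin λ, sin φ).
The central angle between the endpoints is δ = arccos(p₁·p₂) ≈ 1.378 rad (79.0°).
Interpolate at f = 1/2 with slerp weights a = sin((1−f)δ)/sin δ ≈ 0.648, b = sin(fδ)/sin δ ≈ 0.648.
p = a·p₁ + b·p₂ ≈ (0.148, -0.474, 0.868); φ = arcsin(p_z) ≈ 60.26°, λ = atan2(p_y, p_x) ≈ -72.70°.

≈ 60°N, 73°W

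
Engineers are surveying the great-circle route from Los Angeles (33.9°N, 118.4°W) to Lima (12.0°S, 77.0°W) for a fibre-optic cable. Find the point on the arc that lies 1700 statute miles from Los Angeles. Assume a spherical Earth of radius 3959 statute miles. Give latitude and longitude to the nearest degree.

≈ 16°N, 100°W

Convert each endpoint to a unit vector on the sphere (x = cos φ cos λ, y = cos φ sin λ, z = sin φ).
The central angle between the endpoints is δ = arccos(p₁·p₂) ≈ 1.055 rad (60.5°). The total great-circle distance is δ·R ≈ 1.055 × 3959 ≈ 4178 mi, so the target fraction is f = 1700/4178 ≈ 0.407.
Interpolate at f ≈ 0.407 with slerp weights a = sin((1−f)δ)/sin δ ≈ 0.673, b = sin(fδ)/sin δ ≈ 0.479.
p = a·p₁ + b·p₂ ≈ (-0.161, -0.948, 0.276); φ = arcsin(p_z) ≈ 16.02°, λ = atan2(p_y, p_x) ≈ -99.61°.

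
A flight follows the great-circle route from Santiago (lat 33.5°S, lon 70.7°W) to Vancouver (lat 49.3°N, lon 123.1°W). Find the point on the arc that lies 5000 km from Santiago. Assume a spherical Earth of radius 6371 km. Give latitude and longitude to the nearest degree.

≈ lat 7°N, lon 92°W

Write both endpoints as unit vectors p₁, p₂ with components (cos φ cos λ, cos φ sin λ, sin φ).
The central angle between the endpoints is δ = arccos(p₁·p₂) ≈ 1.658 rad (95.0°). The total great-circle distance is δ·R ≈ 1.658 × 6371 ≈ 10560 km, so the target fraction is f = 5000/10560 ≈ 0.473.
Interpolate at f ≈ 0.473 with slerp weights a = sin((1−f)δ)/sin δ ≈ 0.769, b = sin(fδ)/sin δ ≈ 0.709.
p = a·p₁ + b·p₂ ≈ (-0.041, -0.993, 0.113); φ = arcsin(p_z) ≈ 6.51°, λ = atan2(p_y, p_x) ≈ -92.35°.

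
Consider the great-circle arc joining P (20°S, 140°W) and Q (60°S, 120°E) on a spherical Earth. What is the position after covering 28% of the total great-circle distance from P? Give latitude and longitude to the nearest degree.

≈ (38°S, 154°W)

Write both endpoints as unit vectors p₁, p₂ with components (cos φ cos λ, cos φ sin λ, sin φ).
The central angle between the endpoints is δ = arccos(p₁·p₂) ≈ 1.355 rad (77.6°).
Interpolate at f = 0.28 with slerp weights a = sin((1−f)δ)/sin δ ≈ 0.848, b = sin(fδ)/sin δ ≈ 0.379.
p = a·p₁ + b·p₂ ≈ (-0.705, -0.348, -0.618); φ = arcsin(p_z) ≈ -38.18°, λ = atan2(p_y, p_x) ≈ -153.74°.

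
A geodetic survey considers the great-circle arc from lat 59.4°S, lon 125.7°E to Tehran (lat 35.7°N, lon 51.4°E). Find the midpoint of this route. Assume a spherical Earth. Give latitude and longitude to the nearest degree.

≈ lat 15°S, lon 79°E

Convert each endpoint to a unit vector on the sphere (x = cos φ cos λ, y = cos φ sin λ, z = sin φ).
The central angle between the endpoints is δ = arccos(p₁·p₂) ≈ 1.972 rad (113.0°).
Interpolate at f = 1/2 with slerp weights a = sin((1−f)δ)/sin δ ≈ 0.906, b = sin(fδ)/sin δ ≈ 0.906.
p = a·p₁ + b·p₂ ≈ (0.190, 0.949, -0.251); φ = arcsin(p_z) ≈ -14.54°, λ = atan2(p_y, p_x) ≈ 78.69°.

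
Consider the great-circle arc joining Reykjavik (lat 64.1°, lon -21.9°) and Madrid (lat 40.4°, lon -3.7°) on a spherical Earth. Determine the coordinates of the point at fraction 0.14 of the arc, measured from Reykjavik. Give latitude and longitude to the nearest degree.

Write both endpoints as unit vectors p₁, p₂ with components (cos φ cos λ, cos φ sin λ, sin φ).
The central angle between the endpoints is δ = arccos(p₁·p₂) ≈ 0.453 rad (26.0°).
Interpolate at f = 0.14 with slerp weights a = sin((1−f)δ)/sin δ ≈ 0.868, b = sin(fδ)/sin δ ≈ 0.145.
p = a·p₁ + b·p₂ ≈ (0.462, -0.148, 0.874); φ = arcsin(p_z) ≈ 60.98°, λ = atan2(p_y, p_x) ≈ -17.83°.

≈ lat 61°, lon -18°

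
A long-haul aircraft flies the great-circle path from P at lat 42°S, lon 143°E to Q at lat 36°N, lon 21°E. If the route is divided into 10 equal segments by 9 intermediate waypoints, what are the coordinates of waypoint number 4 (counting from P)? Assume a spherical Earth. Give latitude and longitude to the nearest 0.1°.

Write both endpoints as unit vectors p₁, p₂ with components (cos φ cos λ, cos φ sin λ, sin φ).
The central angle between the endpoints is δ = arccos(p₁·p₂) ≈ 2.363 rad (135.4°).
Interpolate at f = 4/10 with slerp weights a = sin((1−f)δ)/sin δ ≈ 1.407, b = sin(fδ)/sin δ ≈ 1.154.
p = a·p₁ + b·p₂ ≈ (0.037, 0.964, -0.263); φ = arcsin(p_z) ≈ -15.26°, λ = atan2(p_y, p_x) ≈ 87.83°.

≈ lat 15.3°S, lon 87.8°E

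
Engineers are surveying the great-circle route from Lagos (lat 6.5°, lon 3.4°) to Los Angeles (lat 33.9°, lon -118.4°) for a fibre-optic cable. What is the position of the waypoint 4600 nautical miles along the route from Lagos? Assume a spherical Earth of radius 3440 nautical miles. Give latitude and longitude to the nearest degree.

Write both endpoints as unit vectors p₁, p₂ with components (cos φ cos λ, cos φ sin λ, sin φ).
The central angle between the endpoints is δ = arccos(p₁·p₂) ≈ 1.951 rad (111.8°). The total great-circle distance is δ·R ≈ 1.951 × 3440 ≈ 6713 nmi, so the target fraction is f = 4600/6713 ≈ 0.685.
Interpolate at f ≈ 0.685 with slerp weights a = sin((1−f)δ)/sin δ ≈ 0.621, b = sin(fδ)/sin δ ≈ 1.048.
p = a·p₁ + b·p₂ ≈ (0.202, -0.728, 0.655); φ = arcsin(p_z) ≈ 40.89°, λ = atan2(p_y, p_x) ≈ -74.51°.

≈ lat 41°, lon -75°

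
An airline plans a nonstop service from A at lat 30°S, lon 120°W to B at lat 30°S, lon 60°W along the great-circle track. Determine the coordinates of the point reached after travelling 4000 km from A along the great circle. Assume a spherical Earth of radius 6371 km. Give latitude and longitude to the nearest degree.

≈ lat 33°S, lon 78°W

From cos δ = sin φ₁ sin φ₂ + cos φ₁ cos φ₂ cos Δλ, the central angle is δ ≈ 0.896 rad (51.3°). The total great-circle distance is δ·R ≈ 0.896 × 6371 ≈ 5706 km, so the target fraction is f = 4000/5706 ≈ 0.701.
Interpolate at f ≈ 0.701 with slerp weights a = sin((1−f)δ)/sin δ ≈ 0.339, b = sin(fδ)/sin δ ≈ 0.752.
p = a·p₁ + b·p₂ ≈ (0.179, -0.819, -0.546); φ = arcsin(p_z) ≈ -33.08°, λ = atan2(p_y, p_x) ≈ -77.66°.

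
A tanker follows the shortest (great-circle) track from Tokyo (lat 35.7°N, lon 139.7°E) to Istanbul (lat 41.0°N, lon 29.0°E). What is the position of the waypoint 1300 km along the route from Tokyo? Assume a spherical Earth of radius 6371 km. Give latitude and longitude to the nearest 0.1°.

Write both endpoints as unit vectors p₁, p₂ with components (cos φ cos λ, cos φ sin λ, sin φ).
The central angle between the endpoints is δ = arccos(p₁·p₂) ≈ 1.404 rad (80.4°). The total great-circle distance is δ·R ≈ 1.404 × 6371 ≈ 8944 km, so the target fraction is f = 1300/8944 ≈ 0.145.
Interpolate at f ≈ 0.145 with slerp weights a = sin((1−f)δ)/sin δ ≈ 0.945, b = sin(fδ)/sin δ ≈ 0.205.
p = a·p₁ + b·p₂ ≈ (-0.450, 0.572, 0.686); φ = arcsin(p_z) ≈ 43.34°, λ = atan2(p_y, p_x) ≈ 128.19°.

≈ lat 43.3°N, lon 128.2°E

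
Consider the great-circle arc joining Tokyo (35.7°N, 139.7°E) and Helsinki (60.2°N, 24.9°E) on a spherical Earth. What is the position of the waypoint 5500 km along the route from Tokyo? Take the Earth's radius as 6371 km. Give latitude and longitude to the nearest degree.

Write both endpoints as unit vectors p₁, p₂ with components (cos φ cos λ, cos φ sin λ, sin φ).
The central angle between the endpoints is δ = arccos(p₁·p₂) ≈ 1.227 rad (70.3°). The total great-circle distance is δ·R ≈ 1.227 × 6371 ≈ 7817 km, so the target fraction is f = 5500/7817 ≈ 0.704.
Interpolate at f ≈ 0.704 with slerp weights a = sin((1−f)δ)/sin δ ≈ 0.378, b = sin(fδ)/sin δ ≈ 0.807.
p = a·p₁ + b·p₂ ≈ (0.130, 0.367, 0.921); φ = arcsin(p_z) ≈ 67.07°, λ = atan2(p_y, p_x) ≈ 70.53°.

≈ (67°N, 71°E)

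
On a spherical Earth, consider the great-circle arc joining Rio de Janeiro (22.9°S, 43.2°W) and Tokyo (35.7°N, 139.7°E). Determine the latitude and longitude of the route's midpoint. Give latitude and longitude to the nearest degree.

Convert each endpoint to a unit vector on the sphere (x = cos φ cos λ, y = cos φ sin λ, z = sin φ).
The central angle between the endpoints is δ = arccos(p₁·p₂) ≈ 2.914 rad (167.0°).
Interpolate at f = 1/2 with slerp weights a = sin((1−f)δ)/sin δ ≈ 4.402, b = sin(fδ)/sin δ ≈ 4.402.
p = a·p₁ + b·p₂ ≈ (0.230, -0.464, 0.856); φ = arcsin(p_z) ≈ 58.84°, λ = atan2(p_y, p_x) ≈ -63.66°.

≈ 59°N, 64°W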